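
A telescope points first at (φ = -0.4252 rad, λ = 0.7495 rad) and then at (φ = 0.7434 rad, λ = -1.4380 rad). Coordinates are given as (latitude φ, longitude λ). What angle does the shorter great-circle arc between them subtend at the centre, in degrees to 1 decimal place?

131.8°

With latitudes φ₁ = -24.362°, φ₂ = 42.594° and longitude difference Δλ = -125.335°:
Haversine: a = sin²(Δφ/2) + cos φ₁ cos φ₂ sin²(Δλ/2) = 0.3043 + (0.9110)(0.7362)(0.7892) = 0.83352.
Central angle c = 2·arcsin(√a) = 2.30101 rad.
So the angular separation is 131.8°.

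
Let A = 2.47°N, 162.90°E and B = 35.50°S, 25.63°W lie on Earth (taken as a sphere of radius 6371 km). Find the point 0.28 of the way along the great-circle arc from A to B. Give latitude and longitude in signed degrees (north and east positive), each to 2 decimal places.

-37.30°, 173.15°

Central angle δ = 2.5488 rad. Interpolating on the sphere with fraction f = 0.28:
P = [sin((1−f)δ)·A + sin(fδ)·B] / sin δ = 1.7278·A + 1.1717·B in Cartesian coordinates,
giving P = (-0.7898, 0.0949, -0.6060), i.e. latitude -37.30°, longitude 173.15°.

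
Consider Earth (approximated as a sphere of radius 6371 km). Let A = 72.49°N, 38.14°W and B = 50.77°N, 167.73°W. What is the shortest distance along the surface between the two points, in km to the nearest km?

Let φ₁ = 1.2652 rad, φ₂ = 0.8861 rad, and Δλ = -2.2618 rad.
cos c = sin φ₁ sin φ₂ + cos φ₁ cos φ₂ cos Δλ = (0.9537)(0.7746) + (0.3009)(0.6324)(-0.6373) = 0.61746,
so c = arccos(0.61746) = 0.90529 rad.
Distance = R·c = 6371 × 0.9053 ≈ 5768 km.

5768 km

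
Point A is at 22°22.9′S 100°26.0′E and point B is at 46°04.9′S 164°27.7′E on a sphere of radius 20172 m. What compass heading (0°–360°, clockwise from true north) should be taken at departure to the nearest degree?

131°

With φ₁ = -0.3906, φ₂ = -0.8043, Δλ = 1.1175 rad, the forward-azimuth formula gives
θ = atan2( sin Δλ cos φ₂ , cos φ₁ sin φ₂ − sin φ₁ cos φ₂ cos Δλ ) = atan2(0.6236, -0.5504) = 131.43°.
So the initial bearing is 131°.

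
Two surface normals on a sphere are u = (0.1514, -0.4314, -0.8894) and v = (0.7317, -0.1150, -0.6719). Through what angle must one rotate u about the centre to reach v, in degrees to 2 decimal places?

u·v = 0.7580; |u| = 1.0000, |v| = 1.0000.
cos θ = (u·v)/(|u||v|) = 0.7579, so θ = 40.72°.

40.72°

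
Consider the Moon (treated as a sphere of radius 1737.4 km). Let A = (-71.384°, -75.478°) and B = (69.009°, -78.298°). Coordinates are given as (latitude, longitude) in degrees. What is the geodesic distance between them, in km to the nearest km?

4258 km

In radians: φ₁ = -1.2459, φ₂ = 1.2044, Δλ = -2.820° = -0.0492 rad.
cos c = sin φ₁ sin φ₂ + cos φ₁ cos φ₂ cos Δλ = (-0.9477)(0.9336) + (0.3192)(0.3582)(0.9988) = -0.77057,
so c = arccos(-0.77057) = 2.45054 rad.
Distance = R·c = 1737.4 × 2.4505 ≈ 4258 km.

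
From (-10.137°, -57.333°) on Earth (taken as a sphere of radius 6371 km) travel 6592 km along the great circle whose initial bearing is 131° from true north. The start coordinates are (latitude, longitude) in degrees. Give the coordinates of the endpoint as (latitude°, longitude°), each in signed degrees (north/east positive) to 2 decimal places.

Angular distance δ = d/R = 6592/6371 = 1.03469 rad; initial bearing θ = 2.2864 rad.
sin φ₂ = sin φ₁ cos δ + cos φ₁ sin δ cos θ = (-0.1760)(0.5108) + (0.9844)(0.8597)(-0.6561) = -0.6451, so φ₂ = -40.17°.
Δλ = atan2(sin θ sin δ cos φ₁, cos δ − sin φ₁ sin φ₂) = atan2(0.6387, 0.3973) = 58.120°.
λ₂ = -57.333° + 58.120° = 0.79°.

-40.17°, 0.79°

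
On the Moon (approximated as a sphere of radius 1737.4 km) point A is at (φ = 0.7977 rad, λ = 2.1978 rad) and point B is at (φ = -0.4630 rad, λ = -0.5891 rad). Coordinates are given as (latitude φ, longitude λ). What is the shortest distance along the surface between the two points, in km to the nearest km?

In radians: φ₁ = 0.7977, φ₂ = -0.4630, Δλ = -159.678° = -2.7869 rad.
cos c = sin φ₁ sin φ₂ + cos φ₁ cos φ₂ cos Δλ = (0.7158)(-0.4466) + (0.6984)(0.8947)(-0.9378) = -0.90562,
so c = arccos(-0.90562) = 2.70362 rad.
Distance = R·c = 1737.4 × 2.7036 ≈ 4697 km.

4697 km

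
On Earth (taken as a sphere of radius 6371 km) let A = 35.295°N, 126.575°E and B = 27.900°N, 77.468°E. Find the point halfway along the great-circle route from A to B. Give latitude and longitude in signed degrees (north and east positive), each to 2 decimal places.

34.07°, 100.98°

Central angle δ = 0.7339 rad. Interpolating on the sphere with fraction f = 0.5:
P = [sin((1−f)δ)·A + sin(fδ)·B] / sin δ = 0.5357·A + 0.5357·B in Cartesian coordinates,
giving P = (-0.1578, 0.8132, 0.5601), i.e. latitude 34.07°, longitude 100.98°.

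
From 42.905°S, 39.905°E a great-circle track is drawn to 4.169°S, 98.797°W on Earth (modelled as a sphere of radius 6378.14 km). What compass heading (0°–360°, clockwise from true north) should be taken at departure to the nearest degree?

Δλ = -138.702° = -2.4208 rad.
y = sin Δλ · cos φ₂ = (-0.6600)(0.9974) = -0.6582
x = cos φ₁ sin φ₂ − sin φ₁ cos φ₂ cos Δλ = (0.7325)(-0.0727) − (-0.6808)(0.9974)(-0.7513) = -0.5634
θ = atan2(y, x) = -130.56°; adding 360° gives 229°.

229°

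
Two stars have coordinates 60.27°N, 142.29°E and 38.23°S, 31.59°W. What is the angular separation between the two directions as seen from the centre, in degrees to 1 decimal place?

157.6°

In radians: φ₁ = 1.0519, φ₂ = -0.6672, Δλ = -173.880° = -3.0348 rad.
Haversine: a = sin²(Δφ/2) + cos φ₁ cos φ₂ sin²(Δλ/2) = 0.5739 + (0.4959)(0.7855)(0.9972) = 0.96235.
Central angle c = 2·arcsin(√a) = 2.75105 rad.
So the angular separation is 157.6°.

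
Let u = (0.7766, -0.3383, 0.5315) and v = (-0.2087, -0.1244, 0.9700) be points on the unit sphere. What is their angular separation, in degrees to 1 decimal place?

66.7°

u·v = 0.3956; |u| = 1.0000, |v| = 1.0000.
cos θ = (u·v)/(|u||v|) = 0.3956, so θ = 66.7°.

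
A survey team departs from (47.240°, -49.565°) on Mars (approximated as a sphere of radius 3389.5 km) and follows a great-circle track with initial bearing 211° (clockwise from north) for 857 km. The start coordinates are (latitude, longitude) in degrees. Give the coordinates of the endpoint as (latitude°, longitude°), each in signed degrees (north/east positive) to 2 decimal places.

34.42°, -58.55°

Angular distance δ = d/R = 857/3389.5 = 0.25284 rad; initial bearing θ = 3.6826 rad.
sin φ₂ = sin φ₁ cos δ + cos φ₁ sin δ cos θ = (0.7342)(0.9682) + (0.6789)(0.2502)(-0.8572) = 0.5653, so φ₂ = 34.42°.
Δλ = atan2(sin θ sin δ cos φ₁, cos δ − sin φ₁ sin φ₂) = atan2(-0.0875, 0.5532) = -8.986°.
λ₂ = -49.565° − 8.986° = -58.55°.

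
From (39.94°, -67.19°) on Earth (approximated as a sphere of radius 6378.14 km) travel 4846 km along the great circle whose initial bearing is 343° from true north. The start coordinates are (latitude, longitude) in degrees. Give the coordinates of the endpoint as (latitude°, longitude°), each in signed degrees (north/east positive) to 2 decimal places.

Angular distance δ = d/R = 4846/6378.14 = 0.75978 rad; initial bearing θ = 5.9865 rad.
sin φ₂ = sin φ₁ cos δ + cos φ₁ sin δ cos θ = (0.6420)(0.7250) + (0.7667)(0.6888)(0.9563) = 0.9704, so φ₂ = 76.03°.
Δλ = atan2(sin θ sin δ cos φ₁, cos δ − sin φ₁ sin φ₂) = atan2(-0.1544, 0.1020) = -56.556°.
λ₂ = -67.190° − 56.556° = -123.75°.

76.03°, -123.75°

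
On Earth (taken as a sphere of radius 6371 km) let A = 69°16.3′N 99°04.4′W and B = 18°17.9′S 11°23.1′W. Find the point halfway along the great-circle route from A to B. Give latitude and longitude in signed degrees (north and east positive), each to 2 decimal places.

The central angle between A and B is δ = 1.8547 rad.
With f = 0.5, the slerp weights are sin((1−f)δ)/sin δ = 0.8334 and sin(fδ)/sin δ = 0.8334.
Weighted sum of the unit vectors: (0.8334)·(-0.0558,-0.3495,0.9353) + (0.8334)·(0.9308,-0.1874,-0.3140) = (0.7292, -0.4475, 0.5178).
Converting back: φ = atan2(z, √(x²+y²)) = 31.18°, λ = atan2(y, x) = -31.54°.

31.18°, -31.54°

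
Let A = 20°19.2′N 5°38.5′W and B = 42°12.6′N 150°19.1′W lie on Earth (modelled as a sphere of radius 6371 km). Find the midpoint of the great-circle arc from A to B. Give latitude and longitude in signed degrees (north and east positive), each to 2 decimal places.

The central angle between A and B is δ = 1.9107 rad.
With f = 0.5, the slerp weights are sin((1−f)δ)/sin δ = 0.8661 and sin(fδ)/sin δ = 0.8661.
Weighted sum of the unit vectors: (0.8661)·(0.9332,-0.0922,0.3473) + (0.8661)·(-0.6435,-0.3668,0.6718) = (0.2509, -0.3975, 0.8826).
Converting back: φ = atan2(z, √(x²+y²)) = 61.96°, λ = atan2(y, x) = -57.74°.

61.96°, -57.74°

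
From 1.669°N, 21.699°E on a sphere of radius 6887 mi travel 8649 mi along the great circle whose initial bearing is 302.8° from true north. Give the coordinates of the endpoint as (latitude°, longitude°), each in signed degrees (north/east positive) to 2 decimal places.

31.59°, -48.06°

Angular distance δ = d/R = 8649/6887 = 1.25584 rad; initial bearing θ = 5.2849 rad.
sin φ₂ = sin φ₁ cos δ + cos φ₁ sin δ cos θ = (0.0291)(0.3098) + (0.9996)(0.9508)(0.5417) = 0.5239, so φ₂ = 31.59°.
Δλ = atan2(sin θ sin δ cos φ₁, cos δ − sin φ₁ sin φ₂) = atan2(-0.7989, 0.2945) = -69.763°.
λ₂ = 21.699° − 69.763° = -48.06°.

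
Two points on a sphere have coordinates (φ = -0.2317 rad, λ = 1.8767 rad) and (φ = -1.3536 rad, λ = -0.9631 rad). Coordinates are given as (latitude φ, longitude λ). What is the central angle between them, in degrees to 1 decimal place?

88.6°

With latitudes φ₁ = -13.275°, φ₂ = -77.556° and longitude difference Δλ = -162.709°:
Haversine: a = sin²(Δφ/2) + cos φ₁ cos φ₂ sin²(Δλ/2) = 0.2830 + (0.9733)(0.2155)(0.9774) = 0.48801.
Central angle c = 2·arcsin(√a) = 1.54681 rad.
So the angular separation is 88.6°.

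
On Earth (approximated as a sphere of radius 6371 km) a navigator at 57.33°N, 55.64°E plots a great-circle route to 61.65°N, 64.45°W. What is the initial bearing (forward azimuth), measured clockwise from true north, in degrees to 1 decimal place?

328.7°

With φ₁ = 1.0006, φ₂ = 1.0760, Δλ = -2.0960 rad, the forward-azimuth formula gives
θ = atan2( sin Δλ cos φ₂ , cos φ₁ sin φ₂ − sin φ₁ cos φ₂ cos Δλ ) = atan2(-0.4109, 0.6755) = -31.31°.
Adding 360° brings this into [0°, 360°): 328.7°.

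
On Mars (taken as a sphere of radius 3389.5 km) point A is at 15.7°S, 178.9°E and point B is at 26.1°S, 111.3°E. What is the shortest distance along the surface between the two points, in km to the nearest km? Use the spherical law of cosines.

3748 km

In radians: φ₁ = -0.2740, φ₂ = -0.4555, Δλ = -67.600° = -1.1798 rad.
cos c = sin φ₁ sin φ₂ + cos φ₁ cos φ₂ cos Δλ = (-0.2706)(-0.4399) + (0.9627)(0.8980)(0.3811) = 0.44849,
so c = arccos(0.44849) = 1.10572 rad.
Distance = R·c = 3389.5 × 1.1057 ≈ 3748 km.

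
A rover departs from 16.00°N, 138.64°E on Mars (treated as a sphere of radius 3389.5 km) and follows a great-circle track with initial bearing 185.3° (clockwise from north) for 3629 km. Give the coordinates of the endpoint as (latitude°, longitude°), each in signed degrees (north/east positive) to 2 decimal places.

Angular distance δ = d/R = 3629/3389.5 = 1.07066 rad; initial bearing θ = 3.2341 rad.
sin φ₂ = sin φ₁ cos δ + cos φ₁ sin δ cos θ = (0.2756)(0.4795) + (0.9613)(0.8775)(-0.9957) = -0.7077, so φ₂ = -45.05°.
Δλ = atan2(sin θ sin δ cos φ₁, cos δ − sin φ₁ sin φ₂) = atan2(-0.0779, 0.6746) = -6.588°.
λ₂ = 138.640° − 6.588° = 132.05°.

-45.05°, 132.05°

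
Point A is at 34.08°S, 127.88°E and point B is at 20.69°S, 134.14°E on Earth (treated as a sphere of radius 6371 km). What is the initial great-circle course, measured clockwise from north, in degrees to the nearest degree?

24°

Δλ = 6.260° = 0.1093 rad.
y = sin Δλ · cos φ₂ = (0.1090)(0.9355) = 0.1020
x = cos φ₁ sin φ₂ − sin φ₁ cos φ₂ cos Δλ = (0.8283)(-0.3533) − (-0.5603)(0.9355)(0.9940) = 0.2285
θ = atan2(y, x) = 24.06°, so the bearing is 24°.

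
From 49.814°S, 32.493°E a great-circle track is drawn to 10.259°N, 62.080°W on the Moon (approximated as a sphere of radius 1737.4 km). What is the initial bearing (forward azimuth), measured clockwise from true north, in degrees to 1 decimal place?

273.2°

With φ₁ = -0.8694, φ₂ = 0.1791, Δλ = -1.6506 rad, the forward-azimuth formula gives
θ = atan2( sin Δλ cos φ₂ , cos φ₁ sin φ₂ − sin φ₁ cos φ₂ cos Δλ ) = atan2(-0.9809, 0.0550) = -86.79°.
Adding 360° brings this into [0°, 360°): 273.2°.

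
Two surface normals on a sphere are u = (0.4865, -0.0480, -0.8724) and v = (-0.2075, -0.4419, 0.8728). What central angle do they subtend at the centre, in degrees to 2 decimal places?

147.26°

u·v = -0.8412; |u| = 1.0000, |v| = 1.0001.
cos θ = (u·v)/(|u||v|) = -0.8411, so θ = 147.26°.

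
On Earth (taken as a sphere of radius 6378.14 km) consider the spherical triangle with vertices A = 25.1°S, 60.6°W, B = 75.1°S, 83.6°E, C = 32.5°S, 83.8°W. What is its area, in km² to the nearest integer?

Side lengths (central angles): a = 1.2581, b = 0.3766, c = 1.3479 rad; semiperimeter s = 1.4913.
By l'Huilier's theorem, tan(E/4) = √[tan(s/2) tan((s−a)/2) tan((s−b)/2) tan((s−c)/2)], giving spherical excess E = 0.2779 rad.
Area = E·R² = 0.2779 × (6378.14)² ≈ 11306372 km².

11306372 km²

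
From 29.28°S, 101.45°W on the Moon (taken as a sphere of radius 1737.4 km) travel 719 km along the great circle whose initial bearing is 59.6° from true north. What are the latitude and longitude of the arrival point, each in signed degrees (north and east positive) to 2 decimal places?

Angular distance δ = d/R = 719/1737.4 = 0.41384 rad; initial bearing θ = 1.0402 rad.
sin φ₂ = sin φ₁ cos δ + cos φ₁ sin δ cos θ = (-0.4891)(0.9156) + (0.8722)(0.4021)(0.5060) = -0.2703, so φ₂ = -15.68°.
Δλ = atan2(sin θ sin δ cos φ₁, cos δ − sin φ₁ sin φ₂) = atan2(0.3025, 0.7834) = 21.115°.
λ₂ = -101.450° + 21.115° = -80.33°.

-15.68°, -80.33°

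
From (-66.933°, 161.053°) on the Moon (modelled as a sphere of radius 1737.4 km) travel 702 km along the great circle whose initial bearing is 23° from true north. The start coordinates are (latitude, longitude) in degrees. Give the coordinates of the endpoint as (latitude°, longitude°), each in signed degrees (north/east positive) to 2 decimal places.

Angular distance δ = d/R = 702/1737.4 = 0.40405 rad; initial bearing θ = 0.4014 rad.
sin φ₂ = sin φ₁ cos δ + cos φ₁ sin δ cos θ = (-0.9200)(0.9195) + (0.3918)(0.3931)(0.9205) = -0.7042, so φ₂ = -44.76°.
Δλ = atan2(sin θ sin δ cos φ₁, cos δ − sin φ₁ sin φ₂) = atan2(0.0602, 0.2716) = 12.495°.
λ₂ = 161.053° + 12.495° = 173.55°.

-44.76°, 173.55°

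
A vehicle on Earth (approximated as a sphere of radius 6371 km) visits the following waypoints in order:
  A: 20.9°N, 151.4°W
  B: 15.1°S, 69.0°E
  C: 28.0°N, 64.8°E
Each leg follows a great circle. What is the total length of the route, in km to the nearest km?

20519 km

Leg A→B: central angle 2.4651 rad, distance 15705.4 km.
Leg B→C: central angle 0.7556 rad, distance 4813.8 km.
Total: 15705.4 + 4813.8 ≈ 20519 km.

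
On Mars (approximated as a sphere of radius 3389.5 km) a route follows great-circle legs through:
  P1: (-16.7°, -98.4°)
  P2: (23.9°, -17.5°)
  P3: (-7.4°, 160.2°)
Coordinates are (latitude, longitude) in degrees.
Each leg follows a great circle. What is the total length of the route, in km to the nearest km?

14913 km

Leg P1→P2: central angle 1.5487 rad, distance 5249.4 km.
Leg P2→P3: central angle 2.8511 rad, distance 9663.6 km.
Total: 5249.4 + 9663.6 ≈ 14913 km.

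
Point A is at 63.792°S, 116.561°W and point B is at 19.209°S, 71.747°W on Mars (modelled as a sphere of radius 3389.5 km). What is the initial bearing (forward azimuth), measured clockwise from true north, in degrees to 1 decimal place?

55.6°

With φ₁ = -1.1134, φ₂ = -0.3353, Δλ = 0.7822 rad, the forward-azimuth formula gives
θ = atan2( sin Δλ cos φ₂ , cos φ₁ sin φ₂ − sin φ₁ cos φ₂ cos Δλ ) = atan2(0.6656, 0.4557) = 55.60°.
So the initial bearing is 55.6°.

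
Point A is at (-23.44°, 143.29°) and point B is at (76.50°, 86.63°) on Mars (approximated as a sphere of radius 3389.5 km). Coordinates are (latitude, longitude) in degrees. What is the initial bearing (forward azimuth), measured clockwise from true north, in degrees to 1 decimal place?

With φ₁ = -0.4091, φ₂ = 1.3352, Δλ = -0.9889 rad, the forward-azimuth formula gives
θ = atan2( sin Δλ cos φ₂ , cos φ₁ sin φ₂ − sin φ₁ cos φ₂ cos Δλ ) = atan2(-0.1950, 0.9432) = -11.68°.
Adding 360° brings this into [0°, 360°): 348.3°.

348.3°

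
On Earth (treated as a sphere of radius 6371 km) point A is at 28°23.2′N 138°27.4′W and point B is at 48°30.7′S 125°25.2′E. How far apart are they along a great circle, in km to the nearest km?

With latitudes φ₁ = 28.387°, φ₂ = -48.512° and longitude difference Δλ = -96.123°:
Haversine: a = sin²(Δφ/2) + cos φ₁ cos φ₂ sin²(Δλ/2) = 0.3867 + (0.8798)(0.6625)(0.5533) = 0.70915.
Central angle c = 2·arcsin(√a) = 2.00237 rad.
Distance = R·c = 6371 × 2.0024 ≈ 12757 km.

12757 km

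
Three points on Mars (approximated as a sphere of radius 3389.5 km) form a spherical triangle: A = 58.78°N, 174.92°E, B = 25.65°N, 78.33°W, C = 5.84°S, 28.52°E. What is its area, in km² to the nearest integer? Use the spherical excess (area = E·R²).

Side lengths (central angles): a = 1.8797, b = 2.1136, c = 1.3330 rad; semiperimeter s = 2.6631.
By l'Huilier's theorem, tan(E/4) = √[tan(s/2) tan((s−a)/2) tan((s−b)/2) tan((s−c)/2)], giving spherical excess E = 2.1965 rad.
Area = E·R² = 2.1965 × (3389.5)² ≈ 25235506 km².

25235506 km²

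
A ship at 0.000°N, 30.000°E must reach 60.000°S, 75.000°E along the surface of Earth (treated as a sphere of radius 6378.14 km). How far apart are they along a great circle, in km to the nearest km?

In radians: φ₁ = 0.0000, φ₂ = -1.0472, Δλ = 45.000° = 0.7854 rad.
cos c = sin φ₁ sin φ₂ + cos φ₁ cos φ₂ cos Δλ = (0.0000)(-0.8660) + (1.0000)(0.5000)(0.7071) = 0.35355,
so c = arccos(0.35355) = 1.20943 rad.
Distance = R·c = 6378.14 × 1.2094 ≈ 7714 km.

7714 km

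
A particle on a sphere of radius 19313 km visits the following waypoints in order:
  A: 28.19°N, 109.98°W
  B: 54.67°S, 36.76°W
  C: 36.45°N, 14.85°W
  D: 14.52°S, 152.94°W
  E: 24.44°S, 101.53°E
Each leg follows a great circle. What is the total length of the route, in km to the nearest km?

145342 km

Leg A→B: central angle 1.8114 rad, distance 34982.8 km.
Leg B→C: central angle 1.6240 rad, distance 31363.6 km.
Leg C→D: central angle 2.3869 rad, distance 46097.3 km.
Leg D→E: central angle 1.7034 rad, distance 32898.1 km.
Total: 34982.8 + 31363.6 + 46097.3 + 32898.1 ≈ 145342 km.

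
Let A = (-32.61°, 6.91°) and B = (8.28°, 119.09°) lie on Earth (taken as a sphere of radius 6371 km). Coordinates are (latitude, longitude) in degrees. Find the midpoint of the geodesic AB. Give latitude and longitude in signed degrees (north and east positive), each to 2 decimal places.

Central angle δ = 1.9739 rad. Interpolating on the sphere with fraction f = 0.5:
P = [sin((1−f)δ)·A + sin(fδ)·B] / sin δ = 0.9071·A + 0.9071·B in Cartesian coordinates,
giving P = (0.3221, 0.8763, -0.3582), i.e. latitude -20.99°, longitude 69.82°.

-20.99°, 69.82°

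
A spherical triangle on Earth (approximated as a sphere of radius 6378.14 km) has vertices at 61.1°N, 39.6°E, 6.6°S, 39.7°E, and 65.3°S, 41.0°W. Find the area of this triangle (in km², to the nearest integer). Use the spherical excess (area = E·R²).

36726507 km²

Side lengths (central angles): a = 1.3984, b = 2.4378, c = 1.1816 rad; semiperimeter s = 2.5089.
By l'Huilier's theorem, tan(E/4) = √[tan(s/2) tan((s−a)/2) tan((s−b)/2) tan((s−c)/2)], giving spherical excess E = 0.9028 rad.
Area = E·R² = 0.9028 × (6378.14)² ≈ 36726507 km².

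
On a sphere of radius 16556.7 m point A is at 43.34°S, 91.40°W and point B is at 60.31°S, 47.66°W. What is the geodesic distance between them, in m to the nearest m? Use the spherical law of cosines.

8980 m

With latitudes φ₁ = -43.340°, φ₂ = -60.310° and longitude difference Δλ = 43.740°:
cos c = sin φ₁ sin φ₂ + cos φ₁ cos φ₂ cos Δλ = (-0.6863)(-0.8687) + (0.7273)(0.4953)(0.7225) = 0.85649,
so c = arccos(0.85649) = 0.54237 rad.
Distance = R·c = 16556.7 × 0.5424 ≈ 8980 m.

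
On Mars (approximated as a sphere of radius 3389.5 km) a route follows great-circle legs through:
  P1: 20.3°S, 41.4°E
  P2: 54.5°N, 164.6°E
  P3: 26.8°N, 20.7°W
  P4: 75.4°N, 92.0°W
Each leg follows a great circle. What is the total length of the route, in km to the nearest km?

16772 km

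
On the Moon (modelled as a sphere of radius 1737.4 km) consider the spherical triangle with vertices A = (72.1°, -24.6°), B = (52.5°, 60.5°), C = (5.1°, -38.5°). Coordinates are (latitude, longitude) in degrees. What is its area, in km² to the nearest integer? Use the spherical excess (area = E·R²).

1379486 km²

Side lengths (central angles): a = 1.5951, b = 1.1791, c = 0.6905 rad; semiperimeter s = 1.7324.
By l'Huilier's theorem, tan(E/4) = √[tan(s/2) tan((s−a)/2) tan((s−b)/2) tan((s−c)/2)], giving spherical excess E = 0.4570 rad.
Area = E·R² = 0.4570 × (1737.4)² ≈ 1379486 km².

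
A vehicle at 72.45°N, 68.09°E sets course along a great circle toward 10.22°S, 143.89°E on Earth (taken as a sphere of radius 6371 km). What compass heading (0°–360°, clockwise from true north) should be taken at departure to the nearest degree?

107°

Δλ = 75.800° = 1.3230 rad.
y = sin Δλ · cos φ₂ = (0.9694)(0.9841) = 0.9541
x = cos φ₁ sin φ₂ − sin φ₁ cos φ₂ cos Δλ = (0.3015)(-0.1774) − (0.9535)(0.9841)(0.2453) = -0.2837
θ = atan2(y, x) = 106.56°, so the bearing is 107°.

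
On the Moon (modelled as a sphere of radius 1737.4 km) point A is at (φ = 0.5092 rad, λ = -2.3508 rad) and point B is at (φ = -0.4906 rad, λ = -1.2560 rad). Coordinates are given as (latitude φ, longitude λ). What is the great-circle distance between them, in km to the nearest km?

With latitudes φ₁ = 29.175°, φ₂ = -28.109° and longitude difference Δλ = 62.727°:
cos c = sin φ₁ sin φ₂ + cos φ₁ cos φ₂ cos Δλ = (0.4875)(-0.4712) + (0.8731)(0.8821)(0.4582) = 0.12322,
so c = arccos(0.12322) = 1.44726 rad.
Distance = R·c = 1737.4 × 1.4473 ≈ 2514 km.

2514 km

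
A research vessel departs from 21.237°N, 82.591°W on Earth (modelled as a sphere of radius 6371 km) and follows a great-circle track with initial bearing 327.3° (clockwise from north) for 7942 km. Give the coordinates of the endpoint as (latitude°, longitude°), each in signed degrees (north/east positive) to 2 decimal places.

Angular distance δ = d/R = 7942/6371 = 1.24659 rad; initial bearing θ = 5.7125 rad.
sin φ₂ = sin φ₁ cos δ + cos φ₁ sin δ cos θ = (0.3622)(0.3186) + (0.9321)(0.9479)(0.8415) = 0.8589, so φ₂ = 59.19°.
Δλ = atan2(sin θ sin δ cos φ₁, cos δ − sin φ₁ sin φ₂) = atan2(-0.4773, 0.0074) = -89.106°.
λ₂ = -82.591° − 89.106° = -171.70°.

59.19°, -171.70°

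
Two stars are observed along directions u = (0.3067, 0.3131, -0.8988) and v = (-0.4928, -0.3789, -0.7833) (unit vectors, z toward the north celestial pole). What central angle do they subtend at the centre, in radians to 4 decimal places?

1.1216 rad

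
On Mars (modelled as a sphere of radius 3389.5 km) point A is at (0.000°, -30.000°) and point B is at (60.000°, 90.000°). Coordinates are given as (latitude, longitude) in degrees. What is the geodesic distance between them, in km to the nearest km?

6181 km

In radians: φ₁ = 0.0000, φ₂ = 1.0472, Δλ = 120.000° = 2.0944 rad.
cos c = sin φ₁ sin φ₂ + cos φ₁ cos φ₂ cos Δλ = (0.0000)(0.8660) + (1.0000)(0.5000)(-0.5000) = -0.25000,
so c = arccos(-0.25000) = 1.82348 rad.
Distance = R·c = 3389.5 × 1.8235 ≈ 6181 km.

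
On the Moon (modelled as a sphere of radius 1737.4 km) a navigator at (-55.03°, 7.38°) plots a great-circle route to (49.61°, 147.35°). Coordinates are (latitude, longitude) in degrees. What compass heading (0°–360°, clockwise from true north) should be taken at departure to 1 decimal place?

85.9°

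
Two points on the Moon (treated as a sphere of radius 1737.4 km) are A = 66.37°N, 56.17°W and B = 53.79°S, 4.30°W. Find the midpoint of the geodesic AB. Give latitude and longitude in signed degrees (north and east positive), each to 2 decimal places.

The central angle between A and B is δ = 2.2056 rad.
With f = 0.5, the slerp weights are sin((1−f)δ)/sin δ = 1.1084 and sin(fδ)/sin δ = 1.1084.
Weighted sum of the unit vectors: (1.1084)·(0.2232,-0.3330,0.9162) + (1.1084)·(0.5891,-0.0443,-0.8069) = (0.9003, -0.4181, 0.1211).
Converting back: φ = atan2(z, √(x²+y²)) = 6.96°, λ = atan2(y, x) = -24.91°.

6.96°, -24.91°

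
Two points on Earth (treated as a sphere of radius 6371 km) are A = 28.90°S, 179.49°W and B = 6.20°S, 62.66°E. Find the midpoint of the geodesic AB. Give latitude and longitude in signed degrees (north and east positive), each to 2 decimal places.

The central angle between A and B is δ = 1.9331 rad.
With f = 0.5, the slerp weights are sin((1−f)δ)/sin δ = 0.8800 and sin(fδ)/sin δ = 0.8800.
Weighted sum of the unit vectors: (0.8800)·(-0.8754,-0.0078,-0.4833) + (0.8800)·(0.4566,0.8831,-0.1080) = (-0.3686, 0.7703, -0.5204).
Converting back: φ = atan2(z, √(x²+y²)) = -31.36°, λ = atan2(y, x) = 115.57°.

-31.36°, 115.57°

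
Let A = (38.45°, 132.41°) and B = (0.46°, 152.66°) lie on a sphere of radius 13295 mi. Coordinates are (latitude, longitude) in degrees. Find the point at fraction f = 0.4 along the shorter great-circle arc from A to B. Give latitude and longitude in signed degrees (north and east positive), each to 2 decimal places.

23.55°, 141.81°

Central angle δ = 0.7382 rad. Interpolating on the sphere with fraction f = 0.4:
P = [sin((1−f)δ)·A + sin(fδ)·B] / sin δ = 0.6369·A + 0.4324·B in Cartesian coordinates,
giving P = (-0.7205, 0.5668, 0.3995), i.e. latitude 23.55°, longitude 141.81°.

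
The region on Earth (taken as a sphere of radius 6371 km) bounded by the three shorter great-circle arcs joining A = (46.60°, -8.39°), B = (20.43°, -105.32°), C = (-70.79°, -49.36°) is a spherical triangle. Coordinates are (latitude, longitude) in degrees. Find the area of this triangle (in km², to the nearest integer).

83722773 km²

Side lengths (central angles): a = 1.7285, b = 2.1123, c = 1.3939 rad; semiperimeter s = 2.6174.
By l'Huilier's theorem, tan(E/4) = √[tan(s/2) tan((s−a)/2) tan((s−b)/2) tan((s−c)/2)], giving spherical excess E = 2.0627 rad.
Area = E·R² = 2.0627 × (6371)² ≈ 83722773 km².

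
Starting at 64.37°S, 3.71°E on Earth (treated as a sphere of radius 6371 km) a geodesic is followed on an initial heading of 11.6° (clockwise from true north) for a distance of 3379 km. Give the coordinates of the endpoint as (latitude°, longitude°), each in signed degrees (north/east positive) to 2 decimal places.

Angular distance δ = d/R = 3379/6371 = 0.53037 rad; initial bearing θ = 0.2025 rad.
sin φ₂ = sin φ₁ cos δ + cos φ₁ sin δ cos θ = (-0.9016)(0.8626) + (0.4326)(0.5059)(0.9796) = -0.5634, so φ₂ = -34.29°.
Δλ = atan2(sin θ sin δ cos φ₁, cos δ − sin φ₁ sin φ₂) = atan2(0.0440, 0.3547) = 7.072°.
λ₂ = 3.710° + 7.072° = 10.78°.

-34.29°, 10.78°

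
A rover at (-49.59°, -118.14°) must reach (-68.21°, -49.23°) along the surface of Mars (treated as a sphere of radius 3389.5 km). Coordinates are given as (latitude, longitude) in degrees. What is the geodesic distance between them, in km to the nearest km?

2217 km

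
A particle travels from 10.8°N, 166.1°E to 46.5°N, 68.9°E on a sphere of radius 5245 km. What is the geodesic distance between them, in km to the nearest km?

7970 km

Let φ₁ = 0.1885 rad, φ₂ = 0.8116 rad, and Δλ = -1.6965 rad.
cos c = sin φ₁ sin φ₂ + cos φ₁ cos φ₂ cos Δλ = (0.1874)(0.7254) + (0.9823)(0.6884)(-0.1253) = 0.05118,
so c = arccos(0.05118) = 1.51960 rad.
Distance = R·c = 5245 × 1.5196 ≈ 7970 km.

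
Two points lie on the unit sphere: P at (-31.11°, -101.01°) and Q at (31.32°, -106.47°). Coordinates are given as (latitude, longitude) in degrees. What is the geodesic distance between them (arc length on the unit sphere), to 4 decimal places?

With latitudes φ₁ = -31.110°, φ₂ = 31.320° and longitude difference Δλ = -5.460°:
cos c = sin φ₁ sin φ₂ + cos φ₁ cos φ₂ cos Δλ = (-0.5167)(0.5198) + (0.8562)(0.8543)(0.9955) = 0.45951,
so c = arccos(0.45951) = 1.09335 rad.
On the unit sphere the arc length equals the central angle: 1.0933.

1.0933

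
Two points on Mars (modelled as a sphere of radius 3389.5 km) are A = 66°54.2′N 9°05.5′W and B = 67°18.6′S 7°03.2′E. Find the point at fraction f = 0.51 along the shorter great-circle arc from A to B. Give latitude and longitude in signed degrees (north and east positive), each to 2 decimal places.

-1.55°, -1.01°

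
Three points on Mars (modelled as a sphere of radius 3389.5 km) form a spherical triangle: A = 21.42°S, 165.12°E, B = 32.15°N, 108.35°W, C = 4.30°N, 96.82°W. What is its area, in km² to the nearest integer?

7003992 km²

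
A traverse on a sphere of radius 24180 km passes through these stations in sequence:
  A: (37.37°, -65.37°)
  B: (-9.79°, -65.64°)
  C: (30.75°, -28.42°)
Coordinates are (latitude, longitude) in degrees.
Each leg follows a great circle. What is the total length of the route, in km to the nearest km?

42702 km

Leg A→B: central angle 0.8231 rad, distance 19902.8 km.
Leg B→C: central angle 0.9429 rad, distance 22798.9 km.
Total: 19902.8 + 22798.9 ≈ 42702 km.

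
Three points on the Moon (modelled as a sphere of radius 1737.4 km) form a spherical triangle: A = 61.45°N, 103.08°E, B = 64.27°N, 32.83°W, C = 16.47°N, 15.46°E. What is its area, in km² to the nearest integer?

Side lengths (central angles): a = 1.0094, b = 1.2994, c = 0.8733 rad; semiperimeter s = 1.5910.
By l'Huilier's theorem, tan(E/4) = √[tan(s/2) tan((s−a)/2) tan((s−b)/2) tan((s−c)/2)], giving spherical excess E = 0.5160 rad.
Area = E·R² = 0.5160 × (1737.4)² ≈ 1557550 km².

1557550 km²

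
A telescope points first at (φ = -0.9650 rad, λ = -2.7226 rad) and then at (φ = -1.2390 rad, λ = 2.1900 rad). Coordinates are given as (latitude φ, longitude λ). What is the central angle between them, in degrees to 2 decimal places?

35.50°

Let φ₁ = -0.9650 rad, φ₂ = -1.2390 rad, and Δλ = -1.3706 rad.
cos c = sin φ₁ sin φ₂ + cos φ₁ cos φ₂ cos Δλ = (-0.8220)(-0.9455) + (0.5694)(0.3257)(0.1989) = 0.81410,
so c = arccos(0.81410) = 0.61962 rad.
So the angular separation is 35.50°.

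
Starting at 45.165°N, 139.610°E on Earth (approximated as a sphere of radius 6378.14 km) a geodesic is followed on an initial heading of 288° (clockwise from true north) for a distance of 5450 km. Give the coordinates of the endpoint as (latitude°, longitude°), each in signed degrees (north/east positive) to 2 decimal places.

Angular distance δ = d/R = 5450/6378.14 = 0.85448 rad; initial bearing θ = 5.0265 rad.
sin φ₂ = sin φ₁ cos δ + cos φ₁ sin δ cos θ = (0.7091)(0.6566) + (0.7051)(0.7542)(0.3090) = 0.6300, so φ₂ = 39.05°.
Δλ = atan2(sin θ sin δ cos φ₁, cos δ − sin φ₁ sin φ₂) = atan2(-0.5058, 0.2099) = -67.462°.
λ₂ = 139.610° − 67.462° = 72.15°.

39.05°, 72.15°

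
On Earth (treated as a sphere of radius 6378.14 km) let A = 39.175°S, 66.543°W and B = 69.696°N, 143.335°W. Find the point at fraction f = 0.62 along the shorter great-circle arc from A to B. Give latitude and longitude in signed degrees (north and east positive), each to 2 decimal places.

The central angle between A and B is δ = 2.1305 rad.
With f = 0.62, the slerp weights are sin((1−f)δ)/sin δ = 0.8544 and sin(fδ)/sin δ = 1.1435.
Weighted sum of the unit vectors: (0.8544)·(0.3086,-0.7112,-0.6317) + (1.1435)·(-0.2783,-0.2072,0.9379) = (-0.0546, -0.8446, 0.5327).
Converting back: φ = atan2(z, √(x²+y²)) = 32.19°, λ = atan2(y, x) = -93.70°.

32.19°, -93.70°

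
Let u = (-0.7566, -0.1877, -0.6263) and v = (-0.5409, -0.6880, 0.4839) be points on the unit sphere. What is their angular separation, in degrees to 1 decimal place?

76.4°

u·v = 0.2353; |u| = 1.0000, |v| = 1.0000.
cos θ = (u·v)/(|u||v|) = 0.2353, so θ = 76.4°.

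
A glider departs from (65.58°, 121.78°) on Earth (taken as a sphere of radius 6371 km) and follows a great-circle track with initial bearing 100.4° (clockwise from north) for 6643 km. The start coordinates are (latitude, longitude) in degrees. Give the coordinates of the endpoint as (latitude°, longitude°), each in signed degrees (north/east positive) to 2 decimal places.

Angular distance δ = d/R = 6643/6371 = 1.04269 rad; initial bearing θ = 1.7523 rad.
sin φ₂ = sin φ₁ cos δ + cos φ₁ sin δ cos θ = (0.9105)(0.5039) + (0.4134)(0.8638)(-0.1805) = 0.3944, so φ₂ = 23.23°.
Δλ = atan2(sin θ sin δ cos φ₁, cos δ − sin φ₁ sin φ₂) = atan2(0.3512, 0.1448) = 67.593°.
λ₂ = 121.780° + 67.593° = 189.37° → -170.63° after wrapping to (−180°, 180°].

23.23°, -170.63°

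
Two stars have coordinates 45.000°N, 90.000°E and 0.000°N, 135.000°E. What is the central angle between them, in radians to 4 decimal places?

In radians: φ₁ = 0.7854, φ₂ = 0.0000, Δλ = 45.000° = 0.7854 rad.
cos c = sin φ₁ sin φ₂ + cos φ₁ cos φ₂ cos Δλ = (0.7071)(0.0000) + (0.7071)(1.0000)(0.7071) = 0.50000,
so c = arccos(0.50000) = 1.04720 rad.
So the angular separation is 1.0472 rad.

1.0472 rad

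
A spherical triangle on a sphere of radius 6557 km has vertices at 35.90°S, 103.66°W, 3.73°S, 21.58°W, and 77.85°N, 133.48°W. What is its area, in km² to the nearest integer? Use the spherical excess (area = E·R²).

85316542 km²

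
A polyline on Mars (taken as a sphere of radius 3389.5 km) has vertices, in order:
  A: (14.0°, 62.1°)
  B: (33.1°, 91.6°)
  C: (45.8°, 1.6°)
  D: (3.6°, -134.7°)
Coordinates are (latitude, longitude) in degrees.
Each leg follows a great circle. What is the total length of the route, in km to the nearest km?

12844 km

Leg A→B: central angle 0.5743 rad, distance 1946.6 km.
Leg B→C: central angle 1.1685 rad, distance 3960.7 km.
Leg C→D: central angle 2.0466 rad, distance 6936.8 km.
Total: 1946.6 + 3960.7 + 6936.8 ≈ 12844 km.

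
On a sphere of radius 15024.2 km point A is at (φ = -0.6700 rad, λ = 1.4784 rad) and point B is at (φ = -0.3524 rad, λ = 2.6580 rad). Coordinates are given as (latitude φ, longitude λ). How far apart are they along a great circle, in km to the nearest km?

15823 km

Let φ₁ = -0.6700 rad, φ₂ = -0.3524 rad, and Δλ = 1.1796 rad.
cos c = sin φ₁ sin φ₂ + cos φ₁ cos φ₂ cos Δλ = (-0.6210)(-0.3452) + (0.7838)(0.9385)(0.3813) = 0.49483,
so c = arccos(0.49483) = 1.05315 rad.
Distance = R·c = 15024.2 × 1.0532 ≈ 15823 km.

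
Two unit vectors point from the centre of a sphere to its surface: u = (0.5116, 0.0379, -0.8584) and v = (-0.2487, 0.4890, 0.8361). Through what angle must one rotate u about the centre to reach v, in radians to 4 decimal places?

u·v = -0.8264; |u| = 1.0000, |v| = 1.0000.
cos θ = (u·v)/(|u||v|) = -0.8264, so θ = 2.5435 rad.

2.5435 rad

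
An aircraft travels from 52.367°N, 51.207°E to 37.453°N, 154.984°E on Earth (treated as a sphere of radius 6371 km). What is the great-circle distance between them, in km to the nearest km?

With latitudes φ₁ = 52.367°, φ₂ = 37.453° and longitude difference Δλ = 103.777°:
Haversine: a = sin²(Δφ/2) + cos φ₁ cos φ₂ sin²(Δλ/2) = 0.0168 + (0.6106)(0.7939)(0.6191) = 0.31692.
Central angle c = 2·arcsin(√a) = 1.19593 rad.
Distance = R·c = 6371 × 1.1959 ≈ 7619 km.

7619 km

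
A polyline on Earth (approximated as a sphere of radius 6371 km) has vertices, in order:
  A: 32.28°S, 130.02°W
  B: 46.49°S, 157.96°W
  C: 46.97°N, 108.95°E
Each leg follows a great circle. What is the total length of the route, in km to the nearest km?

16610 km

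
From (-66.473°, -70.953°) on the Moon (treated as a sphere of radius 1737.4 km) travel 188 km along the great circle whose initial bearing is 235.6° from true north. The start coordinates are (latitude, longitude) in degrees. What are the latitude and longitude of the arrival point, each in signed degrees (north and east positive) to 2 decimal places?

Angular distance δ = d/R = 188/1737.4 = 0.10821 rad; initial bearing θ = 4.1120 rad.
sin φ₂ = sin φ₁ cos δ + cos φ₁ sin δ cos θ = (-0.9169)(0.9942) + (0.3992)(0.1080)(-0.5650) = -0.9359, so φ₂ = -69.37°.
Δλ = atan2(sin θ sin δ cos φ₁, cos δ − sin φ₁ sin φ₂) = atan2(-0.0356, 0.1361) = -14.649°.
λ₂ = -70.953° − 14.649° = -85.60°.

-69.37°, -85.60°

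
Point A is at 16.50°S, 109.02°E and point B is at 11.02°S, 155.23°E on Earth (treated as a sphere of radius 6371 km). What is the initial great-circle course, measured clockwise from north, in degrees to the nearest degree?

89°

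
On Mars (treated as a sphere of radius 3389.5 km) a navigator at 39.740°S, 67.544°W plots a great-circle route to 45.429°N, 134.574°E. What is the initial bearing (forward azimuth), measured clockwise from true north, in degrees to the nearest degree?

297°

With φ₁ = -0.6936, φ₂ = 0.7929, Δλ = -2.7556 rad, the forward-azimuth formula gives
θ = atan2( sin Δλ cos φ₂ , cos φ₁ sin φ₂ − sin φ₁ cos φ₂ cos Δλ ) = atan2(-0.2642, 0.1321) = -63.43°.
Adding 360° brings this into [0°, 360°): 297°.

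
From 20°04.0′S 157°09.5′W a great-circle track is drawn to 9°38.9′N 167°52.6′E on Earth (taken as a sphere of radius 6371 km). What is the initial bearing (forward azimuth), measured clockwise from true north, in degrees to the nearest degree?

Δλ = -34.965° = -0.6103 rad.
y = sin Δλ · cos φ₂ = (-0.5731)(0.9859) = -0.5650
x = cos φ₁ sin φ₂ − sin φ₁ cos φ₂ cos Δλ = (0.9393)(0.1676) − (-0.3431)(0.9859)(0.8195) = 0.4346
θ = atan2(y, x) = -52.43°; adding 360° gives 308°.

308°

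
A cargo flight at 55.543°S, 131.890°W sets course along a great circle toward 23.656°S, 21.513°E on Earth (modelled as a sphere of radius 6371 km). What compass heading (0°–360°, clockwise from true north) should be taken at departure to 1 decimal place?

155.6°

With φ₁ = -0.9694, φ₂ = -0.4129, Δλ = 2.6774 rad, the forward-azimuth formula gives
θ = atan2( sin Δλ cos φ₂ , cos φ₁ sin φ₂ − sin φ₁ cos φ₂ cos Δλ ) = atan2(0.4101, -0.9024) = 155.56°.
So the initial bearing is 155.6°.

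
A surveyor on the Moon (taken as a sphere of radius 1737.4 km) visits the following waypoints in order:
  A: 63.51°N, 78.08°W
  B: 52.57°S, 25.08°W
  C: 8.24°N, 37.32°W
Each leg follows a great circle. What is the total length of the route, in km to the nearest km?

5607 km

Leg A→B: central angle 2.1503 rad, distance 3735.9 km.
Leg B→C: central angle 1.0769 rad, distance 1871.1 km.
Total: 3735.9 + 1871.1 ≈ 5607 km.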